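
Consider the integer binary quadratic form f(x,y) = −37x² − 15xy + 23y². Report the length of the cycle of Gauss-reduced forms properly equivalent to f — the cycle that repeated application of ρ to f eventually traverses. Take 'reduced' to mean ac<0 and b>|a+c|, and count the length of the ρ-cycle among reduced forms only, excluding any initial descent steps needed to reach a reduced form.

D = 3629, ⌊√D⌋ = 60
descent: ρ → (23,15,-37)  [lands on river]
river: ρ → (-37,59,1)
river: ρ → (1,59,-37)
river: ρ → (-37,15,23)
river: ρ → (23,31,-29)
river: ρ → (-29,27,25)
river: ρ → (25,23,-31)
river: ρ → (-31,39,17)
river: ρ → (17,29,-41)
river: ρ → (-41,53,5)
river: ρ → (5,57,-19)
river: ρ → (-19,57,5)
river: ρ → (5,53,-41)
river: ρ → (-41,29,17)
river: ρ → (17,39,-31)
river: ρ → (-31,23,25)
river: ρ → (25,27,-29)
river: ρ → (-29,31,23)
ρ-cycle length = 18 (tail of 1 descent step not counted)

18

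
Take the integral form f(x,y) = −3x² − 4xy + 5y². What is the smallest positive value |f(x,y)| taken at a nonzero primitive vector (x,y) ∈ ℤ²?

descent: ρ → (5,4,-3)  [lands on river]
river: ρ → (-3,8,1)
river: ρ → (1,8,-3)
river: ρ → (-3,4,5)
river: ρ → (5,6,-2)
river: ρ → (-2,6,5)
closes: descent 1, river 6
min |a| on river = 1

1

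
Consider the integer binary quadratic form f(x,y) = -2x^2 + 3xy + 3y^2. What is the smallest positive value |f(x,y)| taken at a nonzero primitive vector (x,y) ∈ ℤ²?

river: ρ → (3,3,-2)
river: ρ → (-2,5,1)
river: ρ → (1,5,-2)
river: ρ → (-2,3,3)
closes: descent 0, river 4
min |a| on river = 1

1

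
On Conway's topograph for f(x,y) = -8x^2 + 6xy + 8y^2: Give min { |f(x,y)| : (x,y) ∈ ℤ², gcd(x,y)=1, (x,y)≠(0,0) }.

river: ρ → (8,10,-6)
river: ρ → (-6,14,4)
river: ρ → (4,10,-12)
river: ρ → (-12,14,2)
river: ρ → (2,14,-12)
river: ρ → (-12,10,4)
river: ρ → (4,14,-6)
river: ρ → (-6,10,8)
river: ρ → (8,6,-8)
river: ρ → (-8,10,6)
river: ρ → (6,14,-4)
river: ρ → (-4,10,12)
river: ρ → (12,14,-2)
river: ρ → (-2,14,12)
river: ρ → (12,10,-4)
river: ρ → (-4,14,6)
river: ρ → (6,10,-8)
river: ρ → (-8,6,8)
closes: descent 0, river 18
min |a| on river = 2

2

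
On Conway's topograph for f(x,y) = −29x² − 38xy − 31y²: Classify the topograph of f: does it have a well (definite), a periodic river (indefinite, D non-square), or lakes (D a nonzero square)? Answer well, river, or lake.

D = b²−4ac = (-38)² − 4·(-29)·(-31) = -2152
D < 0 ⇒ definite ⇒ every region one sign ⇒ single well

well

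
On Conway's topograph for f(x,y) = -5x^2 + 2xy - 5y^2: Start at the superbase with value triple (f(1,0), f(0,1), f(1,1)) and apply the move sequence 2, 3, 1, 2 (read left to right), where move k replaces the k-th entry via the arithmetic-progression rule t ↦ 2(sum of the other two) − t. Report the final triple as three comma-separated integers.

start (-5,-5,-8) = (f(1,0),f(0,1),f(1,1))
replace slot 2: 2·((-5)+(-8)) − (-5) = -21 → (-5,-21,-8)
replace slot 3: 2·((-5)+(-21)) − (-8) = -44 → (-5,-21,-44)
replace slot 1: 2·((-21)+(-44)) − (-5) = -125 → (-125,-21,-44)
replace slot 2: 2·((-125)+(-44)) − (-21) = -317 → (-125,-317,-44)

-125,-317,-44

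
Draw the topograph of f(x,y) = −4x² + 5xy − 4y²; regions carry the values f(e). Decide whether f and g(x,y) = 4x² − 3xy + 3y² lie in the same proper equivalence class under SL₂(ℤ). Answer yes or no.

D₁ = -39, D₂ = -39
f is negative-definite; reduce −f:
−f: translate: b→3 (≡-5 mod 8), so (4,-5,4)→(4,3,3)
−f: flip: (4,3,3)→(3,-3,4)
−f: translate: b→3 (≡-3 mod 6), so (3,-3,4)→(3,3,4)
−f: reduced (well bottom): (3,3,4) with a≤c, −a<b≤a
flip sign back: reduced form of f is (-3,-3,-4)
g: flip: (4,-3,3)→(3,3,4)
g: reduced (well bottom): (3,3,4) with a≤c, −a<b≤a
reduced forms (-3, -3, -4) vs (3, 3, 4) ⇒ inequivalent

no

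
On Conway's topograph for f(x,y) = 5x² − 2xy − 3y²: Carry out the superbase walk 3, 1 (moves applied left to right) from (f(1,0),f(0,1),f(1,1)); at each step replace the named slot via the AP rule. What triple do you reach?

start (5,-3,0) = (f(1,0),f(0,1),f(1,1))
replace slot 3: 2·(5+(-3)) − 0 = 4 → (5,-3,4)
replace slot 1: 2·((-3)+4) − 5 = -3 → (-3,-3,4)

-3,-3,4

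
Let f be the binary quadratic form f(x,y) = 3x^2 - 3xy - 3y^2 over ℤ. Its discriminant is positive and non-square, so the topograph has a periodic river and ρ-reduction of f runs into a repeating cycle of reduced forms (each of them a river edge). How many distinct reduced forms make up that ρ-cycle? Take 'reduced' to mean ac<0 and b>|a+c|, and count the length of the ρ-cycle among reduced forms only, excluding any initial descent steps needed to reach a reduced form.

D = 45, ⌊√D⌋ = 6
descent: ρ → (-3,3,3)  [lands on river]
river: ρ → (3,3,-3)
ρ-cycle length = 2 (tail of 1 descent step not counted)

2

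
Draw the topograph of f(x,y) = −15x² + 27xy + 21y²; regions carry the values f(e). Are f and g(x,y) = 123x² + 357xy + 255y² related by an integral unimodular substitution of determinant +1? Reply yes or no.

D₁ = 1989, D₂ = 1989
river cycle of f (length 4): (21, 15, -21), (-21, 27, 15), (15, 33, -15), (-15, 27, 21)
river cycle of g (length 4): (21, 15, -21), (-21, 27, 15), (15, 33, -15), (-15, 27, 21)
cycles coincide ⇒ equivalent

yes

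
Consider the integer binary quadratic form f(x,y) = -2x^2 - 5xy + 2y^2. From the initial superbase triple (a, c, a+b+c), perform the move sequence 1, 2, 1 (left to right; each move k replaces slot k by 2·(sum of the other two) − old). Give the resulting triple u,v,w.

start (-2,2,-5) = (f(1,0),f(0,1),f(1,1))
replace slot 1: 2·(2+(-5)) − (-2) = -4 → (-4,2,-5)
replace slot 2: 2·((-4)+(-5)) − 2 = -20 → (-4,-20,-5)
replace slot 1: 2·((-20)+(-5)) − (-4) = -46 → (-46,-20,-5)

-46,-20,-5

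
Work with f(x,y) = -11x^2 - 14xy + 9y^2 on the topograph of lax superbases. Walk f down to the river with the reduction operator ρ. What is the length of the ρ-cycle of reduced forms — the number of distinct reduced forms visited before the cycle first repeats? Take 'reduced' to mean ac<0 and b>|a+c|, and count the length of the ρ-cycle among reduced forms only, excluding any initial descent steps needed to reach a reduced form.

D = 592, ⌊√D⌋ = 24
descent: ρ → (9,14,-11)  [lands on river]
river: ρ → (-11,8,12)
river: ρ → (12,16,-7)
river: ρ → (-7,12,16)
river: ρ → (16,20,-3)
river: ρ → (-3,22,9)
ρ-cycle length = 6 (tail of 1 descent step not counted)

6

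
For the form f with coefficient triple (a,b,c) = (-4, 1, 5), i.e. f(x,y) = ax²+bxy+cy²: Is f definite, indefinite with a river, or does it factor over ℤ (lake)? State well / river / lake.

D = b²−4ac = 1² − 4·(-4)·5 = 81
D = 9² is a perfect square ⇒ form factors over ℤ ⇒ lakes

lake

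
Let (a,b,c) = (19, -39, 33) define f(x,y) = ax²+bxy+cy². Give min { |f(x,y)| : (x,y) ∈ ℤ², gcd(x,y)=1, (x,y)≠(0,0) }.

translate: b→-1 (≡-39 mod 38), so (19,-39,33)→(19,-1,13)
flip: (19,-1,13)→(13,1,19)
reduced (well bottom): (13,1,19) with a≤c, −a<b≤a
well minimum = a = 13

13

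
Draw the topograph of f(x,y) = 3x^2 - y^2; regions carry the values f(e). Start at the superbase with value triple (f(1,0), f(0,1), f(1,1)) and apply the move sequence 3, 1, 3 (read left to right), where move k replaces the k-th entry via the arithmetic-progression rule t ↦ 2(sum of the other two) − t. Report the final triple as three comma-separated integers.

start (3,-1,2) = (f(1,0),f(0,1),f(1,1))
replace slot 3: 2·(3+(-1)) − 2 = 2 → (3,-1,2)
replace slot 1: 2·((-1)+2) − 3 = -1 → (-1,-1,2)
replace slot 3: 2·((-1)+(-1)) − 2 = -6 → (-1,-1,-6)

-1,-1,-6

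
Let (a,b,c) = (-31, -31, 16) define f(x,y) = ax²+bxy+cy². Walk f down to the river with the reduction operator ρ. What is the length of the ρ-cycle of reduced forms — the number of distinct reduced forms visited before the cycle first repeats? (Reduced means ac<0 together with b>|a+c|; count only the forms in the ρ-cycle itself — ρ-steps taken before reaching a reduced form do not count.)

D = 2945, ⌊√D⌋ = 54
descent: ρ → (16,31,-31)  [lands on river]
river: ρ → (-31,31,16)
river: ρ → (16,33,-29)
river: ρ → (-29,25,20)
river: ρ → (20,15,-34)
river: ρ → (-34,53,1)
river: ρ → (1,53,-34)
river: ρ → (-34,15,20)
river: ρ → (20,25,-29)
river: ρ → (-29,33,16)
ρ-cycle length = 10 (tail of 1 descent step not counted)

10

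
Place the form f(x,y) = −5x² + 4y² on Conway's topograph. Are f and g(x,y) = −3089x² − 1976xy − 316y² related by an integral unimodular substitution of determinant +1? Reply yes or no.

D₁ = 80, D₂ = 80
river cycle of f (length 2): (4, 8, -1), (-1, 8, 4)
river cycle of g (length 2): (4, 8, -1), (-1, 8, 4)
cycles coincide ⇒ equivalent

yes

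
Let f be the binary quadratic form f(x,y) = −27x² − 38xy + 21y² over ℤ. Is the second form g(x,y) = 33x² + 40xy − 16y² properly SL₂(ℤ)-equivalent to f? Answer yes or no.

D₁ = 3712, D₂ = 3712
river cycle of f (length 22): (21, 38, -27), (-27, 16, 32), (32, 48, -11), (-11, 40, 48), (48, 56, -3), (-3, 58, 29), (29, 58, -3), (-3, 56, 48), (48, 40, -11), (-11, 48, 32), … (12 more)
river cycle of g (length 16): (-16, 56, 9), (9, 52, -28), (-28, 60, 1), (1, 60, -28), (-28, 52, 9), (9, 56, -16), (-16, 40, 33), (33, 26, -23), (-23, 20, 36), (36, 52, -7), … (6 more)
cycles differ ⇒ inequivalent

no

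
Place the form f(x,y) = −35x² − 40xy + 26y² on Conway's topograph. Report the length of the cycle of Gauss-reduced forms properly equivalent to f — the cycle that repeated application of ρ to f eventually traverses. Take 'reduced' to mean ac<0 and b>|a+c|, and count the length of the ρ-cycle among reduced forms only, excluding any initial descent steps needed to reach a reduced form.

D = 5240, ⌊√D⌋ = 72
descent: ρ → (26,40,-35)  [lands on river]
river: ρ → (-35,30,31)
river: ρ → (31,32,-34)
river: ρ → (-34,36,29)
river: ρ → (29,22,-41)
river: ρ → (-41,60,10)
river: ρ → (10,60,-41)
river: ρ → (-41,22,29)
river: ρ → (29,36,-34)
river: ρ → (-34,32,31)
river: ρ → (31,30,-35)
river: ρ → (-35,40,26)
river: ρ → (26,64,-11)
river: ρ → (-11,68,14)
river: ρ → (14,72,-1)
river: ρ → (-1,72,14)
river: ρ → (14,68,-11)
river: ρ → (-11,64,26)
ρ-cycle length = 18 (tail of 1 descent step not counted)

18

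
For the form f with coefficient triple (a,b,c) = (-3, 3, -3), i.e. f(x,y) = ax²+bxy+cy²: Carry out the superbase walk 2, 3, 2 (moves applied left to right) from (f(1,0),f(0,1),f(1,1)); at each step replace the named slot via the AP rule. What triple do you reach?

start (-3,-3,-3) = (f(1,0),f(0,1),f(1,1))
replace slot 2: 2·((-3)+(-3)) − (-3) = -9 → (-3,-9,-3)
replace slot 3: 2·((-3)+(-9)) − (-3) = -21 → (-3,-9,-21)
replace slot 2: 2·((-3)+(-21)) − (-9) = -39 → (-3,-39,-21)

-3,-39,-21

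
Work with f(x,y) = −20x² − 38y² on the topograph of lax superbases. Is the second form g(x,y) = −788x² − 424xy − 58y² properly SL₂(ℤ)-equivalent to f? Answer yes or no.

D₁ = -3040, D₂ = -3040
f is negative-definite; reduce −f:
−f: reduced (well bottom): (20,0,38) with a≤c, −a<b≤a
flip sign back: reduced form of f is (-20,0,-38)
g is negative-definite; reduce −g:
−g: flip: (788,424,58)→(58,-424,788)
−g: translate: b→40 (≡-424 mod 116), so (58,-424,788)→(58,40,20)
−g: flip: (58,40,20)→(20,-40,58)
−g: translate: b→0 (≡-40 mod 40), so (20,-40,58)→(20,0,38)
−g: reduced (well bottom): (20,0,38) with a≤c, −a<b≤a
flip sign back: reduced form of g is (-20,0,-38)
reduced forms (-20, 0, -38) vs (-20, 0, -38) ⇒ equivalent

yes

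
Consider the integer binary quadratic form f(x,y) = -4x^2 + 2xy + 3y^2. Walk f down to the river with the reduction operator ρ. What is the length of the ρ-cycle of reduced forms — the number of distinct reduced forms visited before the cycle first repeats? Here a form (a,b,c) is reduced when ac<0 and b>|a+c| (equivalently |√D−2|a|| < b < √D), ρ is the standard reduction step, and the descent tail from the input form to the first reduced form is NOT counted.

D = 52, ⌊√D⌋ = 7
river: ρ → (3,4,-3)
river: ρ → (-3,2,4)
river: ρ → (4,6,-1)
river: ρ → (-1,6,4)
river: ρ → (4,2,-3)
river: ρ → (-3,4,3)
river: ρ → (3,2,-4)
river: ρ → (-4,6,1)
river: ρ → (1,6,-4)
river: ρ → (-4,2,3)
ρ-cycle length = 10 (tail of 0 descent steps not counted)

10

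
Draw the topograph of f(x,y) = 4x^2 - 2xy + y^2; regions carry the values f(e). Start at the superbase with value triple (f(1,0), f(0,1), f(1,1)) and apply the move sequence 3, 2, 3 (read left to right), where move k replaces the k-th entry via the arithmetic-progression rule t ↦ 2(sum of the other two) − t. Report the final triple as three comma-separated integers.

start (4,1,3) = (f(1,0),f(0,1),f(1,1))
replace slot 3: 2·(4+1) − 3 = 7 → (4,1,7)
replace slot 2: 2·(4+7) − 1 = 21 → (4,21,7)
replace slot 3: 2·(4+21) − 7 = 43 → (4,21,43)

4,21,43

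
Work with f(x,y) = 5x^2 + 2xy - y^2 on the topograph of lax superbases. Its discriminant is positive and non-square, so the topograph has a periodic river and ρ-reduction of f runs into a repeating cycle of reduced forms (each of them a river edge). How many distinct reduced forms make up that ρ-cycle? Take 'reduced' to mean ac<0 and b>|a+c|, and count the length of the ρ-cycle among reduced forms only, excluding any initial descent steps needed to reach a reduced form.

D = 24, ⌊√D⌋ = 4
descent: ρ → (-1,4,2)  [lands on river]
river: ρ → (2,4,-1)
ρ-cycle length = 2 (tail of 1 descent step not counted)

2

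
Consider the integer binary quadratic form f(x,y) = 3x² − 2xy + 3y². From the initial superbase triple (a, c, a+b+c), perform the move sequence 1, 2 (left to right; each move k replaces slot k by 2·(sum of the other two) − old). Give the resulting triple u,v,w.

start (3,3,4) = (f(1,0),f(0,1),f(1,1))
replace slot 1: 2·(3+4) − 3 = 11 → (11,3,4)
replace slot 2: 2·(11+4) − 3 = 27 → (11,27,4)

11,27,4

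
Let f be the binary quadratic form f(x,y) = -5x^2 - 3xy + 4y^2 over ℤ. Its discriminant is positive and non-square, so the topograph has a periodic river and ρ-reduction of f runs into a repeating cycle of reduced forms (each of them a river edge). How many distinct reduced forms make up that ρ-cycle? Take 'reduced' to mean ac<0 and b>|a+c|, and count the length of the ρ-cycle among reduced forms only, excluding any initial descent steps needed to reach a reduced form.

D = 89, ⌊√D⌋ = 9
descent: ρ → (4,3,-5)  [lands on river]
river: ρ → (-5,7,2)
river: ρ → (2,9,-1)
river: ρ → (-1,9,2)
river: ρ → (2,7,-5)
river: ρ → (-5,3,4)
river: ρ → (4,5,-4)
river: ρ → (-4,3,5)
river: ρ → (5,7,-2)
river: ρ → (-2,9,1)
river: ρ → (1,9,-2)
river: ρ → (-2,7,5)
river: ρ → (5,3,-4)
river: ρ → (-4,5,4)
ρ-cycle length = 14 (tail of 1 descent step not counted)

14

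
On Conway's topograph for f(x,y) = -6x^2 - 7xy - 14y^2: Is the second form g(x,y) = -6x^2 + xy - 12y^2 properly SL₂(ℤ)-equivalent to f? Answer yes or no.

D₁ = -287, D₂ = -287
f is negative-definite; reduce −f:
−f: translate: b→-5 (≡7 mod 12), so (6,7,14)→(6,-5,13)
−f: reduced (well bottom): (6,-5,13) with a≤c, −a<b≤a
flip sign back: reduced form of f is (-6,5,-13)
g is negative-definite; reduce −g:
−g: reduced (well bottom): (6,-1,12) with a≤c, −a<b≤a
flip sign back: reduced form of g is (-6,1,-12)
reduced forms (-6, 5, -13) vs (-6, 1, -12) ⇒ inequivalent

no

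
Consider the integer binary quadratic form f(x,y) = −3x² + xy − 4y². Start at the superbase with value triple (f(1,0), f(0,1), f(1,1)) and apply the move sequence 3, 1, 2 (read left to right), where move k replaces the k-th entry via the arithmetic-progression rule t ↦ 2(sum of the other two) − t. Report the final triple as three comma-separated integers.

start (-3,-4,-6) = (f(1,0),f(0,1),f(1,1))
replace slot 3: 2·((-3)+(-4)) − (-6) = -8 → (-3,-4,-8)
replace slot 1: 2·((-4)+(-8)) − (-3) = -21 → (-21,-4,-8)
replace slot 2: 2·((-21)+(-8)) − (-4) = -54 → (-21,-54,-8)

-21,-54,-8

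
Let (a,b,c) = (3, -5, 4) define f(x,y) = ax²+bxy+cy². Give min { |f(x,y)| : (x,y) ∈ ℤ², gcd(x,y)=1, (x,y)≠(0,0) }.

translate: b→1 (≡-5 mod 6), so (3,-5,4)→(3,1,2)
flip: (3,1,2)→(2,-1,3)
reduced (well bottom): (2,-1,3) with a≤c, −a<b≤a
well minimum = a = 2

2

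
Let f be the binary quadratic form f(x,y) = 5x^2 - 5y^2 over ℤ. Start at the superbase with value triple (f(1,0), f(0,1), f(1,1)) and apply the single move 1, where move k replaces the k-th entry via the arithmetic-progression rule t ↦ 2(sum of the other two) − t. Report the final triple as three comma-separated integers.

start (5,-5,0) = (f(1,0),f(0,1),f(1,1))
replace slot 1: 2·((-5)+0) − 5 = -15 → (-15,-5,0)

-15,-5,0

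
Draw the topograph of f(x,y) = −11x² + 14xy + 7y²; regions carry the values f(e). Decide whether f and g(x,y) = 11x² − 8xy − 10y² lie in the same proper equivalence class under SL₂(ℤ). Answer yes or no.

D₁ = 504, D₂ = 504
river cycle of f (length 10): (7, 14, -11), (-11, 8, 10), (10, 12, -9), (-9, 6, 13), (13, 20, -2), (-2, 20, 13), (13, 6, -9), (-9, 12, 10), (10, 8, -11), (-11, 14, 7)
river cycle of g (length 10): (-10, 8, 11), (11, 14, -7), (-7, 14, 11), (11, 8, -10), (-10, 12, 9), (9, 6, -13), (-13, 20, 2), (2, 20, -13), (-13, 6, 9), (9, 12, -10)
cycles differ ⇒ inequivalent

no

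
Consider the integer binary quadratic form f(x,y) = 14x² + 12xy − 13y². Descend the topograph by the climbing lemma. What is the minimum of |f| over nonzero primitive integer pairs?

river: ρ → (-13,14,13)
river: ρ → (13,12,-14)
river: ρ → (-14,16,11)
river: ρ → (11,28,-2)
river: ρ → (-2,28,11)
river: ρ → (11,16,-14)
river: ρ → (-14,12,13)
river: ρ → (13,14,-13)
river: ρ → (-13,12,14)
river: ρ → (14,16,-11)
river: ρ → (-11,28,2)
river: ρ → (2,28,-11)
river: ρ → (-11,16,14)
river: ρ → (14,12,-13)
closes: descent 0, river 14
min |a| on river = 2

2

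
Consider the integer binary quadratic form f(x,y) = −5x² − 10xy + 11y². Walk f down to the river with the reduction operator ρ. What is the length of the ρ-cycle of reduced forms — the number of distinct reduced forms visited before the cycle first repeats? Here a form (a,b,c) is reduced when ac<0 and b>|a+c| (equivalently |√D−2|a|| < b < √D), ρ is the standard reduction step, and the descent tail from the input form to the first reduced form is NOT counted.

D = 320, ⌊√D⌋ = 17
descent: ρ → (11,10,-5)  [lands on river]
river: ρ → (-5,10,11)
river: ρ → (11,12,-4)
river: ρ → (-4,12,11)
ρ-cycle length = 4 (tail of 1 descent step not counted)

4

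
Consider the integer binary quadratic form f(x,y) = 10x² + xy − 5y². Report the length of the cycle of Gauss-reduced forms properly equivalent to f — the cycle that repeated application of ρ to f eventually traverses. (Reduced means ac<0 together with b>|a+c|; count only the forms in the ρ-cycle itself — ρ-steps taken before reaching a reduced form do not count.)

D = 201, ⌊√D⌋ = 14
descent: ρ → (-5,9,6)  [lands on river]
river: ρ → (6,3,-8)
river: ρ → (-8,13,1)
river: ρ → (1,13,-8)
river: ρ → (-8,3,6)
river: ρ → (6,9,-5)
river: ρ → (-5,11,4)
river: ρ → (4,13,-2)
river: ρ → (-2,11,10)
river: ρ → (10,9,-3)
river: ρ → (-3,9,10)
river: ρ → (10,11,-2)
river: ρ → (-2,13,4)
river: ρ → (4,11,-5)
ρ-cycle length = 14 (tail of 1 descent step not counted)

14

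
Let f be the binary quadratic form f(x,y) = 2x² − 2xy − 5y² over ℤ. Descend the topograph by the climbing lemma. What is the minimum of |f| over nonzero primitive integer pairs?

descent: ρ → (-5,2,2)
descent: ρ → (2,6,-1)  [lands on river]
river: ρ → (-1,6,2)
closes: descent 2, river 2
min |a| on river = 1

1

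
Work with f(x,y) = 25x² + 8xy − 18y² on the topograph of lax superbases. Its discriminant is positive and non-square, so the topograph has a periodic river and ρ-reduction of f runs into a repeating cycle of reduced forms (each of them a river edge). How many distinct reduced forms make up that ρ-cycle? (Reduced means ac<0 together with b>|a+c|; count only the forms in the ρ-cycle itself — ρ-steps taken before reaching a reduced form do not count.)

D = 1864, ⌊√D⌋ = 43
river: ρ → (-18,28,15)
river: ρ → (15,32,-14)
river: ρ → (-14,24,23)
river: ρ → (23,22,-15)
river: ρ → (-15,38,7)
river: ρ → (7,32,-30)
river: ρ → (-30,28,9)
river: ρ → (9,26,-33)
river: ρ → (-33,40,2)
river: ρ → (2,40,-33)
river: ρ → (-33,26,9)
river: ρ → (9,28,-30)
river: ρ → (-30,32,7)
river: ρ → (7,38,-15)
river: ρ → (-15,22,23)
river: ρ → (23,24,-14)
river: ρ → (-14,32,15)
river: ρ → (15,28,-18)
river: ρ → (-18,8,25)
river: ρ → (25,42,-1)
river: ρ → (-1,42,25)
river: ρ → (25,8,-18)
ρ-cycle length = 22 (tail of 0 descent steps not counted)

22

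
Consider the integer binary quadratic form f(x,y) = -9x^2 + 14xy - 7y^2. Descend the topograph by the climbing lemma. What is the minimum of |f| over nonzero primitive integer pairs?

translate: b→4 (≡-14 mod 18), so (9,-14,7)→(9,4,2)
flip: (9,4,2)→(2,-4,9)
translate: b→0 (≡-4 mod 4), so (2,-4,9)→(2,0,7)
reduced (well bottom): (2,0,7) with a≤c, −a<b≤a
well minimum |f| = |-2| = 2 (negative-definite)

2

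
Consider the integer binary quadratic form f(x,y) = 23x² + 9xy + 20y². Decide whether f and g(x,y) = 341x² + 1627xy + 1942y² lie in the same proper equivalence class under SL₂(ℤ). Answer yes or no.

D₁ = -1759, D₂ = -1759
f: flip: (23,9,20)→(20,-9,23)
f: reduced (well bottom): (20,-9,23) with a≤c, −a<b≤a
g: translate: b→263 (≡1627 mod 682), so (341,1627,1942)→(341,263,52)
g: flip: (341,263,52)→(52,-263,341)
g: translate: b→49 (≡-263 mod 104), so (52,-263,341)→(52,49,20)
g: flip: (52,49,20)→(20,-49,52)
g: translate: b→-9 (≡-49 mod 40), so (20,-49,52)→(20,-9,23)
g: reduced (well bottom): (20,-9,23) with a≤c, −a<b≤a
reduced forms (20, -9, 23) vs (20, -9, 23) ⇒ equivalent

yes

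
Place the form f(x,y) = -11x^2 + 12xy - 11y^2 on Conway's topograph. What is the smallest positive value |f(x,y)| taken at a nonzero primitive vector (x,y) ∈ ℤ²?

translate: b→10 (≡-12 mod 22), so (11,-12,11)→(11,10,10)
flip: (11,10,10)→(10,-10,11)
translate: b→10 (≡-10 mod 20), so (10,-10,11)→(10,10,11)
reduced (well bottom): (10,10,11) with a≤c, −a<b≤a
well minimum |f| = |-10| = 10 (negative-definite)

10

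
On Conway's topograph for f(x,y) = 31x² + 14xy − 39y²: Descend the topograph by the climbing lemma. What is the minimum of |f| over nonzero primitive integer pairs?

river: ρ → (-39,64,6)
river: ρ → (6,68,-17)
river: ρ → (-17,68,6)
river: ρ → (6,64,-39)
river: ρ → (-39,14,31)
river: ρ → (31,48,-22)
river: ρ → (-22,40,39)
river: ρ → (39,38,-23)
river: ρ → (-23,54,23)
river: ρ → (23,38,-39)
river: ρ → (-39,40,22)
river: ρ → (22,48,-31)
river: ρ → (-31,14,39)
river: ρ → (39,64,-6)
river: ρ → (-6,68,17)
river: ρ → (17,68,-6)
river: ρ → (-6,64,39)
river: ρ → (39,14,-31)
river: ρ → (-31,48,22)
river: ρ → (22,40,-39)
river: ρ → (-39,38,23)
river: ρ → (23,54,-23)
river: ρ → (-23,38,39)
river: ρ → (39,40,-22)
river: ρ → (-22,48,31)
river: ρ → (31,14,-39)
closes: descent 0, river 26
min |a| on river = 6

6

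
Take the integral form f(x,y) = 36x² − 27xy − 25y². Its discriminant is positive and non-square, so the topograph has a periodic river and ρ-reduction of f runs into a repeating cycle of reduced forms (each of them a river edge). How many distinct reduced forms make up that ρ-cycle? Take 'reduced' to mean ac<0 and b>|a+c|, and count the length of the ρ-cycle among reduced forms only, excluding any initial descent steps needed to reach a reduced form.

D = 4329, ⌊√D⌋ = 65
descent: ρ → (-25,27,36)  [lands on river]
river: ρ → (36,45,-16)
river: ρ → (-16,51,27)
river: ρ → (27,57,-10)
river: ρ → (-10,63,9)
river: ρ → (9,63,-10)
river: ρ → (-10,57,27)
river: ρ → (27,51,-16)
river: ρ → (-16,45,36)
river: ρ → (36,27,-25)
river: ρ → (-25,23,38)
river: ρ → (38,53,-10)
river: ρ → (-10,47,53)
river: ρ → (53,59,-4)
river: ρ → (-4,61,38)
river: ρ → (38,15,-27)
river: ρ → (-27,39,26)
river: ρ → (26,65,-1)
river: ρ → (-1,65,26)
river: ρ → (26,39,-27)
river: ρ → (-27,15,38)
river: ρ → (38,61,-4)
river: ρ → (-4,59,53)
river: ρ → (53,47,-10)
river: ρ → (-10,53,38)
river: ρ → (38,23,-25)
ρ-cycle length = 26 (tail of 1 descent step not counted)

26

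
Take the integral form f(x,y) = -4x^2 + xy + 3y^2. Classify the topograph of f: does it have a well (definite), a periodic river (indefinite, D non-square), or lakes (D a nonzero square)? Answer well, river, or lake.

D = b²−4ac = 1² − 4·(-4)·3 = 49
D = 7² is a perfect square ⇒ form factors over ℤ ⇒ lakes

lake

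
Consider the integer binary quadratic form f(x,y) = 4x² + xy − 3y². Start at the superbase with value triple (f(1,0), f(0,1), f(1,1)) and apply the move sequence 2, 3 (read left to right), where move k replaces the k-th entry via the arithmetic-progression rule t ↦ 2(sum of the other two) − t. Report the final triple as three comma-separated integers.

start (4,-3,2) = (f(1,0),f(0,1),f(1,1))
replace slot 2: 2·(4+2) − (-3) = 15 → (4,15,2)
replace slot 3: 2·(4+15) − 2 = 36 → (4,15,36)

4,15,36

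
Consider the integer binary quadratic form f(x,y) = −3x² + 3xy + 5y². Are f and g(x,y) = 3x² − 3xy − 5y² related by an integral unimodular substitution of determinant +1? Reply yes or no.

D₁ = 69, D₂ = 69
river cycle of f (length 4): (5, 7, -1), (-1, 7, 5), (5, 3, -3), (-3, 3, 5)
river cycle of g (length 4): (-5, 3, 3), (3, 3, -5), (-5, 7, 1), (1, 7, -5)
cycles differ ⇒ inequivalent

no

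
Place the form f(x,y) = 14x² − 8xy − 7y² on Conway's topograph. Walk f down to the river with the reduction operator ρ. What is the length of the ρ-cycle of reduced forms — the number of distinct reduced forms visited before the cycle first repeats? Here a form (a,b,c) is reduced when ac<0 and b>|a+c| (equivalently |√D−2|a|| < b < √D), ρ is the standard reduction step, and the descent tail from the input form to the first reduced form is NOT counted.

D = 456, ⌊√D⌋ = 21
descent: ρ → (-7,8,14)  [lands on river]
river: ρ → (14,20,-1)
river: ρ → (-1,20,14)
river: ρ → (14,8,-7)
river: ρ → (-7,20,2)
river: ρ → (2,20,-7)
ρ-cycle length = 6 (tail of 1 descent step not counted)

6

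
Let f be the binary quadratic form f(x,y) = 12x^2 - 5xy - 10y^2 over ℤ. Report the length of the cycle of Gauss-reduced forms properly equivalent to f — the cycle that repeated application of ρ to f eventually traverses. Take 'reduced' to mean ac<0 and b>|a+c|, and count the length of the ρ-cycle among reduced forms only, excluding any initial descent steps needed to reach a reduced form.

D = 505, ⌊√D⌋ = 22
descent: ρ → (-10,5,12)  [lands on river]
river: ρ → (12,19,-3)
river: ρ → (-3,17,18)
river: ρ → (18,19,-2)
river: ρ → (-2,21,8)
river: ρ → (8,11,-12)
river: ρ → (-12,13,7)
river: ρ → (7,15,-10)
ρ-cycle length = 8 (tail of 1 descent step not counted)

8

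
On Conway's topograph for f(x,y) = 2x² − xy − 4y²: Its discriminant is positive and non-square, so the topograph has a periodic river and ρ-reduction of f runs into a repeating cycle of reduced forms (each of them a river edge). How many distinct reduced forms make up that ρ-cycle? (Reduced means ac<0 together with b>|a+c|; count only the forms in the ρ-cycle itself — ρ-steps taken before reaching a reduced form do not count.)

D = 33, ⌊√D⌋ = 5
descent: ρ → (-4,1,2)
descent: ρ → (2,3,-3)  [lands on river]
river: ρ → (-3,3,2)
river: ρ → (2,5,-1)
river: ρ → (-1,5,2)
ρ-cycle length = 4 (tail of 2 descent steps not counted)

4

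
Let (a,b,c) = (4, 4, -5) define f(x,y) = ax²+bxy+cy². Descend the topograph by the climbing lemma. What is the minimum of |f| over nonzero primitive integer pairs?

river: ρ → (-5,6,3)
river: ρ → (3,6,-5)
river: ρ → (-5,4,4)
river: ρ → (4,4,-5)
closes: descent 0, river 4
min |a| on river = 3

3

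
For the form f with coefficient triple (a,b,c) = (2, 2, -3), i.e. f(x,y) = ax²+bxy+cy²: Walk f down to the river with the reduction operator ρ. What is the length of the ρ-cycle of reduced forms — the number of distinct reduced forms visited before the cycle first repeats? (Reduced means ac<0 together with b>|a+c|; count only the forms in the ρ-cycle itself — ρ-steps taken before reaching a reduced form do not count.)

D = 28, ⌊√D⌋ = 5
river: ρ → (-3,4,1)
river: ρ → (1,4,-3)
river: ρ → (-3,2,2)
river: ρ → (2,2,-3)
ρ-cycle length = 4 (tail of 0 descent steps not counted)

4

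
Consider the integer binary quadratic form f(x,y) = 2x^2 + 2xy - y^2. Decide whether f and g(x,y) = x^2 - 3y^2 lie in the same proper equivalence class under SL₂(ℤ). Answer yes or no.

D₁ = 12, D₂ = 12
river cycle of f (length 2): (-1, 2, 2), (2, 2, -1)
river cycle of g (length 2): (1, 2, -2), (-2, 2, 1)
cycles differ ⇒ inequivalent

no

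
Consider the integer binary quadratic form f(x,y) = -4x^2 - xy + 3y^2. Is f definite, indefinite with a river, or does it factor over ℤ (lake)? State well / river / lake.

D = b²−4ac = (-1)² − 4·(-4)·3 = 49
D = 7² is a perfect square ⇒ form factors over ℤ ⇒ lakes

lake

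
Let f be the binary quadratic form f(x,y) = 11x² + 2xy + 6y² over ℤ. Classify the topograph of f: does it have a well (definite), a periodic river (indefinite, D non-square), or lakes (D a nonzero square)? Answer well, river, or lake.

D = b²−4ac = 2² − 4·11·6 = -260
D < 0 ⇒ definite ⇒ every region one sign ⇒ single well

well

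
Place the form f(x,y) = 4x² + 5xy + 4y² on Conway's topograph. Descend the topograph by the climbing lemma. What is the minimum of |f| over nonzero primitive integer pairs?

translate: b→-3 (≡5 mod 8), so (4,5,4)→(4,-3,3)
flip: (4,-3,3)→(3,3,4)
reduced (well bottom): (3,3,4) with a≤c, −a<b≤a
well minimum = a = 3

3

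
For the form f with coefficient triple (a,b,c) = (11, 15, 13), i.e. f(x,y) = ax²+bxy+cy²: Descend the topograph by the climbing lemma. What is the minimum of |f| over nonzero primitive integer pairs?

translate: b→-7 (≡15 mod 22), so (11,15,13)→(11,-7,9)
flip: (11,-7,9)→(9,7,11)
reduced (well bottom): (9,7,11) with a≤c, −a<b≤a
well minimum = a = 9

9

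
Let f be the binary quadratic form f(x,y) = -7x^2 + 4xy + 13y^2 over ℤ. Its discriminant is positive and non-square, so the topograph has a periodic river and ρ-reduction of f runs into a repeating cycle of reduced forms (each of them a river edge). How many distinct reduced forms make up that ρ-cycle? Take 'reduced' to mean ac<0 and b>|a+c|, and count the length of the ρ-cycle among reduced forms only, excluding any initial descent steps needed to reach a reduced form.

D = 380, ⌊√D⌋ = 19
descent: ρ → (13,-4,-7)
descent: ρ → (-7,18,2)  [lands on river]
river: ρ → (2,18,-7)
river: ρ → (-7,10,10)
river: ρ → (10,10,-7)
ρ-cycle length = 4 (tail of 2 descent steps not counted)

4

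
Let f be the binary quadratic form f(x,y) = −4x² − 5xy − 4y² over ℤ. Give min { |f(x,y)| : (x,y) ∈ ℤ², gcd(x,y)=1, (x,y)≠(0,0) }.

translate: b→-3 (≡5 mod 8), so (4,5,4)→(4,-3,3)
flip: (4,-3,3)→(3,3,4)
reduced (well bottom): (3,3,4) with a≤c, −a<b≤a
well minimum |f| = |-3| = 3 (negative-definite)

3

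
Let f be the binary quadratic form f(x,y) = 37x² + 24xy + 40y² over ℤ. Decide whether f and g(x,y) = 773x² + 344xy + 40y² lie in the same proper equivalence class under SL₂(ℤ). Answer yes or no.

D₁ = -5344, D₂ = -5344
f: reduced (well bottom): (37,24,40) with a≤c, −a<b≤a
g: flip: (773,344,40)→(40,-344,773)
g: translate: b→-24 (≡-344 mod 80), so (40,-344,773)→(40,-24,37)
g: flip: (40,-24,37)→(37,24,40)
g: reduced (well bottom): (37,24,40) with a≤c, −a<b≤a
reduced forms (37, 24, 40) vs (37, 24, 40) ⇒ equivalent

yes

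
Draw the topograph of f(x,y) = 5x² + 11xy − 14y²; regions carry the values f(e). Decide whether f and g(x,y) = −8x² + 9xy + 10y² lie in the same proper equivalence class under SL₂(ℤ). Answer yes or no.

D₁ = 401, D₂ = 401
river cycle of f (length 6): (-14, 17, 2), (2, 19, -5), (-5, 11, 14), (14, 17, -2), (-2, 19, 5), (5, 11, -14)
river cycle of g (length 10): (10, 11, -7), (-7, 17, 4), (4, 15, -11), (-11, 7, 8), (8, 9, -10), (-10, 11, 7), (7, 17, -4), (-4, 15, 11), (11, 7, -8), (-8, 9, 10)
cycles differ ⇒ inequivalent

no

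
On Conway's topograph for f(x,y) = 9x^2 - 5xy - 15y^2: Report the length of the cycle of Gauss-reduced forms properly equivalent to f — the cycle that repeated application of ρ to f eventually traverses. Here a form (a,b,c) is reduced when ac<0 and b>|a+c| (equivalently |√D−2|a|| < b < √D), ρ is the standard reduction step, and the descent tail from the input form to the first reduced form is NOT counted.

D = 565, ⌊√D⌋ = 23
descent: ρ → (-15,5,9)
descent: ρ → (9,13,-11)  [lands on river]
river: ρ → (-11,9,11)
river: ρ → (11,13,-9)
river: ρ → (-9,23,1)
river: ρ → (1,23,-9)
river: ρ → (-9,13,11)
river: ρ → (11,9,-11)
river: ρ → (-11,13,9)
river: ρ → (9,23,-1)
river: ρ → (-1,23,9)
ρ-cycle length = 10 (tail of 2 descent steps not counted)

10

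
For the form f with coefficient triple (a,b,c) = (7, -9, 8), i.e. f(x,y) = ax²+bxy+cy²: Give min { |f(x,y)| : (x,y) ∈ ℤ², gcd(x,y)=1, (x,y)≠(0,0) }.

translate: b→5 (≡-9 mod 14), so (7,-9,8)→(7,5,6)
flip: (7,5,6)→(6,-5,7)
reduced (well bottom): (6,-5,7) with a≤c, −a<b≤a
well minimum = a = 6

6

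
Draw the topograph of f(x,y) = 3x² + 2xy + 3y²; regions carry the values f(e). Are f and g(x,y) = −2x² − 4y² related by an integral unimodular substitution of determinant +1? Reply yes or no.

D₁ = -32, D₂ = -32
f: reduced (well bottom): (3,2,3) with a≤c, −a<b≤a
g is negative-definite; reduce −g:
−g: reduced (well bottom): (2,0,4) with a≤c, −a<b≤a
flip sign back: reduced form of g is (-2,0,-4)
reduced forms (3, 2, 3) vs (-2, 0, -4) ⇒ inequivalent

no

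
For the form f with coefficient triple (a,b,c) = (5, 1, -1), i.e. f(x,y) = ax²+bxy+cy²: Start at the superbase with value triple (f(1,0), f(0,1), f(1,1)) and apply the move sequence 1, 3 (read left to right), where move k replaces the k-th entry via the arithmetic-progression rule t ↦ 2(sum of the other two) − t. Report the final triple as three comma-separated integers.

start (5,-1,5) = (f(1,0),f(0,1),f(1,1))
replace slot 1: 2·((-1)+5) − 5 = 3 → (3,-1,5)
replace slot 3: 2·(3+(-1)) − 5 = -1 → (3,-1,-1)

3,-1,-1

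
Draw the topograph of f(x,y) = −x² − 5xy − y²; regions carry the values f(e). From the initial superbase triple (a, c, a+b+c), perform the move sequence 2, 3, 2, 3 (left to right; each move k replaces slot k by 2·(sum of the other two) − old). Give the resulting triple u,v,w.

start (-1,-1,-7) = (f(1,0),f(0,1),f(1,1))
replace slot 2: 2·((-1)+(-7)) − (-1) = -15 → (-1,-15,-7)
replace slot 3: 2·((-1)+(-15)) − (-7) = -25 → (-1,-15,-25)
replace slot 2: 2·((-1)+(-25)) − (-15) = -37 → (-1,-37,-25)
replace slot 3: 2·((-1)+(-37)) − (-25) = -51 → (-1,-37,-51)

-1,-37,-51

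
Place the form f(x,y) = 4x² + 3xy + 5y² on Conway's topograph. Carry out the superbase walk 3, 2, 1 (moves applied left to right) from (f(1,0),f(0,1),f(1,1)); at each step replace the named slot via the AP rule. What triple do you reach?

start (4,5,12) = (f(1,0),f(0,1),f(1,1))
replace slot 3: 2·(4+5) − 12 = 6 → (4,5,6)
replace slot 2: 2·(4+6) − 5 = 15 → (4,15,6)
replace slot 1: 2·(15+6) − 4 = 38 → (38,15,6)

38,15,6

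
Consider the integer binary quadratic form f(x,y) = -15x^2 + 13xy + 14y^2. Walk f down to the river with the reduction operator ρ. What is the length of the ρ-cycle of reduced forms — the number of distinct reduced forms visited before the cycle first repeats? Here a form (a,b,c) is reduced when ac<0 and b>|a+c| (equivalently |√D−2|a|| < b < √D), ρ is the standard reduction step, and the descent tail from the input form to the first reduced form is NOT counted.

D = 1009, ⌊√D⌋ = 31
river: ρ → (14,15,-14)
river: ρ → (-14,13,15)
river: ρ → (15,17,-12)
river: ρ → (-12,31,1)
river: ρ → (1,31,-12)
river: ρ → (-12,17,15)
river: ρ → (15,13,-14)
river: ρ → (-14,15,14)
river: ρ → (14,13,-15)
river: ρ → (-15,17,12)
river: ρ → (12,31,-1)
river: ρ → (-1,31,12)
river: ρ → (12,17,-15)
river: ρ → (-15,13,14)
ρ-cycle length = 14 (tail of 0 descent steps not counted)

14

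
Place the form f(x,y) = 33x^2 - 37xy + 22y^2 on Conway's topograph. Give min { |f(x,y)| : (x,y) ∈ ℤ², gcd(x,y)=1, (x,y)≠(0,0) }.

translate: b→29 (≡-37 mod 66), so (33,-37,22)→(33,29,18)
flip: (33,29,18)→(18,-29,33)
translate: b→7 (≡-29 mod 36), so (18,-29,33)→(18,7,22)
reduced (well bottom): (18,7,22) with a≤c, −a<b≤a
well minimum = a = 18

18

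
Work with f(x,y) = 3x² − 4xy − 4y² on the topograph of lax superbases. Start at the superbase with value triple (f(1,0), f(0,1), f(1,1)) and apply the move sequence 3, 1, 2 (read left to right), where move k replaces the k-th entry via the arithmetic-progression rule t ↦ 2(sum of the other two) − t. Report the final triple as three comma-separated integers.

start (3,-4,-5) = (f(1,0),f(0,1),f(1,1))
replace slot 3: 2·(3+(-4)) − (-5) = 3 → (3,-4,3)
replace slot 1: 2·((-4)+3) − 3 = -5 → (-5,-4,3)
replace slot 2: 2·((-5)+3) − (-4) = 0 → (-5,0,3)

-5,0,3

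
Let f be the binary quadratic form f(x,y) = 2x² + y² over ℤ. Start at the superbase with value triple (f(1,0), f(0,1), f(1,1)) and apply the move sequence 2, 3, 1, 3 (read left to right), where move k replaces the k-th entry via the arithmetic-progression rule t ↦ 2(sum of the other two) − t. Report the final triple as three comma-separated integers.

start (2,1,3) = (f(1,0),f(0,1),f(1,1))
replace slot 2: 2·(2+3) − 1 = 9 → (2,9,3)
replace slot 3: 2·(2+9) − 3 = 19 → (2,9,19)
replace slot 1: 2·(9+19) − 2 = 54 → (54,9,19)
replace slot 3: 2·(54+9) − 19 = 107 → (54,9,107)

54,9,107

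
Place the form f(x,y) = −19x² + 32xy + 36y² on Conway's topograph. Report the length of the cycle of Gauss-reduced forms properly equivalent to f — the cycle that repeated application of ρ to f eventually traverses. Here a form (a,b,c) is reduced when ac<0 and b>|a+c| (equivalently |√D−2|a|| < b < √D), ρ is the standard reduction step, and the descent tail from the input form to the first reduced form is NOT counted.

D = 3760, ⌊√D⌋ = 61
river: ρ → (36,40,-15)
river: ρ → (-15,50,21)
river: ρ → (21,34,-31)
river: ρ → (-31,28,24)
river: ρ → (24,20,-35)
river: ρ → (-35,50,9)
river: ρ → (9,58,-11)
river: ρ → (-11,52,24)
river: ρ → (24,44,-19)
river: ρ → (-19,32,36)
ρ-cycle length = 10 (tail of 0 descent steps not counted)

10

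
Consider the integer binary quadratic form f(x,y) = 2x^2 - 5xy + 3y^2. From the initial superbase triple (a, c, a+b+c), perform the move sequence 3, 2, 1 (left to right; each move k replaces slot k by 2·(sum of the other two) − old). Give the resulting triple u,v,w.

start (2,3,0) = (f(1,0),f(0,1),f(1,1))
replace slot 3: 2·(2+3) − 0 = 10 → (2,3,10)
replace slot 2: 2·(2+10) − 3 = 21 → (2,21,10)
replace slot 1: 2·(21+10) − 2 = 60 → (60,21,10)

60,21,10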